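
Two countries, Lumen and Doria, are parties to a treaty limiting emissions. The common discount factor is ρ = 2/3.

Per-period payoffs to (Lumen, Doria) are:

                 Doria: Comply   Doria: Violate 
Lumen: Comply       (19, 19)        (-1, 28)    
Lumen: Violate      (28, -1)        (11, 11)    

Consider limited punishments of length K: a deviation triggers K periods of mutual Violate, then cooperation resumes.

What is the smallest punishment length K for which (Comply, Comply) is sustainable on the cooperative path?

IC: ρ(1−ρ^K)/(1−ρ) ≥ (28−19)/(19−11) = 9/8.
With ρ = 2/3: need 1 − ρ^K ≥ 9/8·(1−2/3)/(2/3), i.e. ρ^K ≤ 0.4375.
Since (2/3)^2 = 0.4444 and (2/3)^3 = 0.2963, the smallest such K is 3.

3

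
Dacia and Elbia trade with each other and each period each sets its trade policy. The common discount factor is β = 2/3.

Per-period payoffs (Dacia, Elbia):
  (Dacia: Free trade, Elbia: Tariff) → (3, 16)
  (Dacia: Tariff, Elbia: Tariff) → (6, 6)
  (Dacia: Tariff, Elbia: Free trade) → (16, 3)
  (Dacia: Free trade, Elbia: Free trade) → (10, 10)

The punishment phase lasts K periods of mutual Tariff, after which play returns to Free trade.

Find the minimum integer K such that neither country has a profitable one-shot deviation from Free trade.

4

No profitable deviation requires (10−6)(β+…+β^K) ≥ 16−10, i.e. β+…+β^K ≥ 3/2 ≈ 1.5000.
With β = 2/3, the partial sums are K=1: 0.6667, K=2: 1.1111, K=3: 1.4074, K=4: 1.6049.
K = 4 is the first length at which the sum reaches 1.5000.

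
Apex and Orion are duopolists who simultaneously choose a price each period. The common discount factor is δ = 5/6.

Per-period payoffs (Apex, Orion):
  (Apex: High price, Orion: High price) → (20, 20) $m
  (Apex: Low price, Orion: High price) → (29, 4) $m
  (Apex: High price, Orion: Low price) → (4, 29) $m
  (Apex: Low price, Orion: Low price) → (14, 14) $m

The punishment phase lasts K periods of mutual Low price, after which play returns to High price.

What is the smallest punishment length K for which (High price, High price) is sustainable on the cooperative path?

Need Σ_{k=1}^{K} δ^k ≥ (29−20)/(20−14) = 1.5000 at δ = 5/6.
At K = 1 the sum is 0.8333 < 1.5000; at K = 2 it is 1.5278 ≥ 1.5000.
So the minimum punishment length is K = 2.

2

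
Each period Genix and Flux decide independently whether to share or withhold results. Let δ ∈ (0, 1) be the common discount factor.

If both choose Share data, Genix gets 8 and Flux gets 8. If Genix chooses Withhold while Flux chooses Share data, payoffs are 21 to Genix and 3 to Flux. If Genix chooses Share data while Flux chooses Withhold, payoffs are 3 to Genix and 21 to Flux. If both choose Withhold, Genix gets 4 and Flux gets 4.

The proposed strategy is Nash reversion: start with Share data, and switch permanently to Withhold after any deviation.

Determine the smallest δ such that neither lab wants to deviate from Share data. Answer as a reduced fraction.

8/(1−δ) ≥ 21 + 4δ/(1−δ)
8 ≥ 21 − 17δ
δ ≥ 13/17.

13/17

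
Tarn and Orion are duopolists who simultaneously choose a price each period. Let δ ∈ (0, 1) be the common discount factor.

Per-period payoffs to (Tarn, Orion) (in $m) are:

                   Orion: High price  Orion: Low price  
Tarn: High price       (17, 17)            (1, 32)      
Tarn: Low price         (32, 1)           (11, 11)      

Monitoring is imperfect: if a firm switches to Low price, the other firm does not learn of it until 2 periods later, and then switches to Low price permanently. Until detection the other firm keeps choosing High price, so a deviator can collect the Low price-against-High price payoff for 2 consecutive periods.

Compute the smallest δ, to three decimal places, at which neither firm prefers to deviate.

The best deviation is to choose Low price for all 2 undetected periods, earning 32 each, then 11 forever once detected.
Deviation value: 32(1−δ^2)/(1−δ) + 11δ^2/(1−δ); cooperation value: 17/(1−δ).
IC: 17 ≥ 32(1−δ^2) + 11δ^2 = 32 − 21δ^2.
So δ^2 ≥ 15/21 = 5/7, giving δ ≥ (5/7)^(1/2) ≈ 0.845.

0.845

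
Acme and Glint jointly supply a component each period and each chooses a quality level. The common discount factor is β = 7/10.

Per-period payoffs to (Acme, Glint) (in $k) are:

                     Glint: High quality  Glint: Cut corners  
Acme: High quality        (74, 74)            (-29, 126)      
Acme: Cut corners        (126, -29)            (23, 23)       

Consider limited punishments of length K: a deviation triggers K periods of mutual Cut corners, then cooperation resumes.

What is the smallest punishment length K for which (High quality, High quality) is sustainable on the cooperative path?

No profitable deviation requires (74−23)(β+…+β^K) ≥ 126−74, i.e. β+…+β^K ≥ 52/51 ≈ 1.0196.
With β = 7/10, the partial sums are K=1: 0.7000, K=2: 1.1900.
K = 2 is the first length at which the sum reaches 1.0196.

2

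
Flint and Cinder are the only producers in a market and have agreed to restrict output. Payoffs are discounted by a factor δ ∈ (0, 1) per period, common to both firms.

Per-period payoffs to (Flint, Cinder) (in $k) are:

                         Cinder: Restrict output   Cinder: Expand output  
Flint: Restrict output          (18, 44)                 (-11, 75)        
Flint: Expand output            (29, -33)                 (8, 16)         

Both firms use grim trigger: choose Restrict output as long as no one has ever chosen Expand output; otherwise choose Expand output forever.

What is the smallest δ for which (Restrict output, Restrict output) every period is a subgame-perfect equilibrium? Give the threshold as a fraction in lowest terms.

For Flint: deviation gain 29−18 = 11, per-period punishment loss 18−8 = 10. IC gives δ ≥ 11/21.
For Cinder: gain 31, loss 28 per period, so δ ≥ 31/59.
The tighter constraint is Cinder's, so cooperation needs δ ≥ 31/59.

31/59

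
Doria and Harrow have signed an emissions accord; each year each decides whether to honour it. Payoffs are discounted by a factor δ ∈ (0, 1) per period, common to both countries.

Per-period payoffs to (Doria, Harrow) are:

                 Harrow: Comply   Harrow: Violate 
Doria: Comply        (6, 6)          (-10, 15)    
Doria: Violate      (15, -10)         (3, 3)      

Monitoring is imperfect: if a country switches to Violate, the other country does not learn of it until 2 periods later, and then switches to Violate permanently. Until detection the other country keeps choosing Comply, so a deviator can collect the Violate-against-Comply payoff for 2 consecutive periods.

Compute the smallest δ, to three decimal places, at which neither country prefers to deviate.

0.866

The best deviation is to choose Violate for all 2 undetected periods, earning 15 each, then 3 forever once detected.
Deviation value: 15(1−δ^2)/(1−δ) + 3δ^2/(1−δ); cooperation value: 6/(1−δ).
IC: 6 ≥ 15(1−δ^2) + 3δ^2 = 15 − 12δ^2.
So δ^2 ≥ 9/12 = 3/4, giving δ ≥ (3/4)^(1/2) ≈ 0.866.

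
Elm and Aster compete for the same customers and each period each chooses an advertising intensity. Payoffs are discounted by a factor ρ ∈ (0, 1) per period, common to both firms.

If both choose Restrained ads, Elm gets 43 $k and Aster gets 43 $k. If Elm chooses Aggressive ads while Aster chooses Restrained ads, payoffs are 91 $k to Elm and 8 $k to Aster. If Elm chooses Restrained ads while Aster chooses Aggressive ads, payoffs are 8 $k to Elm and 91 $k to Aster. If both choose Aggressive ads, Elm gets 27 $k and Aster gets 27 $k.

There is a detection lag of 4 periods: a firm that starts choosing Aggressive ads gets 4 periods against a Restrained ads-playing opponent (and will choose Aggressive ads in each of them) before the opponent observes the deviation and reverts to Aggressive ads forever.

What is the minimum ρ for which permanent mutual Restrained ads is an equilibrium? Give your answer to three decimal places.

0.931

Deviating for the 4 undetected periods gains 91−43 = 48 per period over cooperation, then loses 43−27 = 16 per period forever once punishment starts.
Gain: 48(1 + ρ + … + ρ^3); loss: 16·ρ^4/(1−ρ).
No profitable deviation ⇔ 48(1−ρ^4) ≤ 16·ρ^4, i.e. ρ^4 ≥ 48/(48+16) = 3/4.
Hence ρ ≥ (3/4)^(1/4) ≈ 0.931.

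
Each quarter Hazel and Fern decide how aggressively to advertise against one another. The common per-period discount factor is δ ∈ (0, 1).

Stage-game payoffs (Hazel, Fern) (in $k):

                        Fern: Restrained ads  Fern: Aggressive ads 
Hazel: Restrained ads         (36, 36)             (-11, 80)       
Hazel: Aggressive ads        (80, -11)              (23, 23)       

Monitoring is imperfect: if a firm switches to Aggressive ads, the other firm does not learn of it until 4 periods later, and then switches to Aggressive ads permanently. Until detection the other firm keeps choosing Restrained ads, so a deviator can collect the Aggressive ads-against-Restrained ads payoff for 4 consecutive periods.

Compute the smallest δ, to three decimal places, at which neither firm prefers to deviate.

0.937

Deviating for the 4 undetected periods gains 80−36 = 44 per period over cooperation, then loses 36−23 = 13 per period forever once punishment starts.
Gain: 44(1 + δ + … + δ^3); loss: 13·δ^4/(1−δ).
No profitable deviation ⇔ 44(1−δ^4) ≤ 13·δ^4, i.e. δ^4 ≥ 44/(44+13) = 44/57.
Hence δ ≥ (44/57)^(1/4) ≈ 0.937.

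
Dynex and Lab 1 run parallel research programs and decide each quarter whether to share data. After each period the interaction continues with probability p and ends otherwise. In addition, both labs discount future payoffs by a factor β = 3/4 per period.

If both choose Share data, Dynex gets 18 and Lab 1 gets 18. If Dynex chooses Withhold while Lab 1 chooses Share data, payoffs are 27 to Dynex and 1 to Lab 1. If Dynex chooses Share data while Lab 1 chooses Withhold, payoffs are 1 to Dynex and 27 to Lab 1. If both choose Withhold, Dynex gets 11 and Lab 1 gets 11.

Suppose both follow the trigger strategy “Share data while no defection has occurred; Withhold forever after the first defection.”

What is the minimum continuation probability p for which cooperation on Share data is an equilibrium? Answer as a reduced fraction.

Expected continuation weight on next period's payoff is β·p = 3/4·p, which plays the role of the discount factor.
Cooperation requires 3/4·p ≥ (27−18)/(27−11) = 9/16, hence p ≥ 3/4.

3/4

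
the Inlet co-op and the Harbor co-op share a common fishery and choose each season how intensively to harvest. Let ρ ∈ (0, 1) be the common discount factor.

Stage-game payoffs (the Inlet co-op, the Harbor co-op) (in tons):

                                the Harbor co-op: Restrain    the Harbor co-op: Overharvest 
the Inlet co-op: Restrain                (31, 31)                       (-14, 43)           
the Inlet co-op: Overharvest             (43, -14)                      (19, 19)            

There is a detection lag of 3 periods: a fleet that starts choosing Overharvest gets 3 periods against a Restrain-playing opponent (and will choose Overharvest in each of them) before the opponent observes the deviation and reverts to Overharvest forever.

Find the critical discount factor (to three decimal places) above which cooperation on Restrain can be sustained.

The best deviation is to choose Overharvest for all 3 undetected periods, earning 43 each, then 19 forever once detected.
Deviation value: 43(1−ρ^3)/(1−ρ) + 19ρ^3/(1−ρ); cooperation value: 31/(1−ρ).
IC: 31 ≥ 43(1−ρ^3) + 19ρ^3 = 43 − 24ρ^3.
So ρ^3 ≥ 12/24 = 1/2, giving ρ ≥ (1/2)^(1/3) ≈ 0.794.

0.794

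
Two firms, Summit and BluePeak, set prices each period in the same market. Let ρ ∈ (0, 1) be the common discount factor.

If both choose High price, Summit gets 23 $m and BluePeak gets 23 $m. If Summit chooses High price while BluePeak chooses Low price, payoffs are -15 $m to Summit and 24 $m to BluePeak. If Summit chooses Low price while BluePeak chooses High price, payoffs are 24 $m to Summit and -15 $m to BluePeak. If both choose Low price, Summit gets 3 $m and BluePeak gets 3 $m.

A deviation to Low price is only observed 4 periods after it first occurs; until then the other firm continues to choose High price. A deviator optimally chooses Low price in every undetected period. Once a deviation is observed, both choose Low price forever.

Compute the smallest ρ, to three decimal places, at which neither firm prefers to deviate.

Deviating for the 4 undetected periods gains 24−23 = 1 per period over cooperation, then loses 23−3 = 20 per period forever once punishment starts.
Gain: 1(1 + ρ + … + ρ^3); loss: 20·ρ^4/(1−ρ).
No profitable deviation ⇔ 1(1−ρ^4) ≤ 20·ρ^4, i.e. ρ^4 ≥ 1/(1+20) = 1/21.
Hence ρ ≥ (1/21)^(1/4) ≈ 0.467.

0.467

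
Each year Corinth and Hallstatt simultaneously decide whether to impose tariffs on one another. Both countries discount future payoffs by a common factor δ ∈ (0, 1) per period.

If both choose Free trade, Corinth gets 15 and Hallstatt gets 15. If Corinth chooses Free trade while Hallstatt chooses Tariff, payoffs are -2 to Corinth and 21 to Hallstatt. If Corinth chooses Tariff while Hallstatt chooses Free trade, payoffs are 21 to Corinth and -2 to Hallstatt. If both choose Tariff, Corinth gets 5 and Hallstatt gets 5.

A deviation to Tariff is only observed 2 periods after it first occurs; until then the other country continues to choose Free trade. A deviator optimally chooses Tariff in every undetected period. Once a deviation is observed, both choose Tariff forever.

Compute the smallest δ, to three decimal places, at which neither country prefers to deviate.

The best deviation is to choose Tariff for all 2 undetected periods, earning 21 each, then 5 forever once detected.
Deviation value: 21(1−δ^2)/(1−δ) + 5δ^2/(1−δ); cooperation value: 15/(1−δ).
IC: 15 ≥ 21(1−δ^2) + 5δ^2 = 21 − 16δ^2.
So δ^2 ≥ 6/16 = 3/8, giving δ ≥ (3/8)^(1/2) ≈ 0.612.

0.612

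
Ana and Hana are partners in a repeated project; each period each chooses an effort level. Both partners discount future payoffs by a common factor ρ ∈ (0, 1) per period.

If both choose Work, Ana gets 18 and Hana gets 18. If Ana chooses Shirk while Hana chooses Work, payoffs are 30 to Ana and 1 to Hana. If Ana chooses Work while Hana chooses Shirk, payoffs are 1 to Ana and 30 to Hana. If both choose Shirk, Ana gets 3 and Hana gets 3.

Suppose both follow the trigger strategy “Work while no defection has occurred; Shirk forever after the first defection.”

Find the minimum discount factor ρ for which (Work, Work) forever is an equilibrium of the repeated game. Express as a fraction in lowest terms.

One-period gain from deviating is 30 − 18 = 12. The loss is 18 − 3 = 15 in every subsequent period, with present value 15·ρ/(1−ρ).
Deviation is unprofitable when 15·ρ/(1−ρ) ≥ 12, i.e. ρ/(1−ρ) ≥ 4/5.
Equivalently ρ ≥ 12/(12+15) = 4/9.

4/9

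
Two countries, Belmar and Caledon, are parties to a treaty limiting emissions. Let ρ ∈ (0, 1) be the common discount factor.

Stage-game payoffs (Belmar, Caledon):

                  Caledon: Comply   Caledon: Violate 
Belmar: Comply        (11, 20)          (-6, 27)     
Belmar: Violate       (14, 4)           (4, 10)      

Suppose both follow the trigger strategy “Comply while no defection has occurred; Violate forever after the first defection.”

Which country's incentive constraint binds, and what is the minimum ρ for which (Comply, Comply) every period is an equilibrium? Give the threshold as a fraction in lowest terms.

Caledon; ρ ≥ 7/17

For Belmar: deviation gain 14−11 = 3, per-period punishment loss 11−4 = 7. IC gives ρ ≥ 3/10.
For Caledon: gain 7, loss 10 per period, so ρ ≥ 7/17.
The tighter constraint is Caledon's, so cooperation needs ρ ≥ 7/17.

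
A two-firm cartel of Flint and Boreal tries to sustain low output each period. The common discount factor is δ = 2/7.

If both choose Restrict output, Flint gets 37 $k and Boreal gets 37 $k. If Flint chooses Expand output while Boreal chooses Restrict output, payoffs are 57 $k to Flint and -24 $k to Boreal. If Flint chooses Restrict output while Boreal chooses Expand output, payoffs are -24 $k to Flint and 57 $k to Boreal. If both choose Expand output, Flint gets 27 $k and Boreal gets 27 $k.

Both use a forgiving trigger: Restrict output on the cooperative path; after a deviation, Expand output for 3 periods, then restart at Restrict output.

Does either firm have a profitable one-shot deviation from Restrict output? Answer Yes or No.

IC: δ+…+δ^3 ≥ (57−37)/(37−27) = 2.
At δ = 2/7: partial sum = 0.3907 < 2.0000. Cooperation not sustainable.

Yes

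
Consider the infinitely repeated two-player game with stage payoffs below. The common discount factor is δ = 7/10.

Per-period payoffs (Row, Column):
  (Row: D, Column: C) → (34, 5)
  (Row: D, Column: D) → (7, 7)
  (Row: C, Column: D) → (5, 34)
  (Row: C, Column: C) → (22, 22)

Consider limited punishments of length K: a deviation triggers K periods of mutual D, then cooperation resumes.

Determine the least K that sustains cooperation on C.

IC: δ(1−δ^K)/(1−δ) ≥ (34−22)/(22−7) = 4/5.
With δ = 7/10: need 1 − δ^K ≥ 4/5·(1−7/10)/(7/10), i.e. δ^K ≤ 0.6571.
Since (7/10)^1 = 0.7000 and (7/10)^2 = 0.4900, the smallest such K is 2.

2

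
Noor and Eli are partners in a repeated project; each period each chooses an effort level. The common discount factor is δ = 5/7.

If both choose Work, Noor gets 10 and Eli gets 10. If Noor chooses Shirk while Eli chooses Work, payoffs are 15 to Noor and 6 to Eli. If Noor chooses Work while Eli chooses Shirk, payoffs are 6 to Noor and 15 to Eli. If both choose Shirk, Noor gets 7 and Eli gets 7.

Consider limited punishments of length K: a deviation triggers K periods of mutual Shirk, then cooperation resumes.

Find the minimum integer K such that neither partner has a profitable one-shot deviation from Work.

Need Σ_{k=1}^{K} δ^k ≥ (15−10)/(10−7) = 1.6667 at δ = 5/7.
At K = 3 the sum is 1.5889 < 1.6667; at K = 4 it is 1.8492 ≥ 1.6667.
So the minimum punishment length is K = 4.

4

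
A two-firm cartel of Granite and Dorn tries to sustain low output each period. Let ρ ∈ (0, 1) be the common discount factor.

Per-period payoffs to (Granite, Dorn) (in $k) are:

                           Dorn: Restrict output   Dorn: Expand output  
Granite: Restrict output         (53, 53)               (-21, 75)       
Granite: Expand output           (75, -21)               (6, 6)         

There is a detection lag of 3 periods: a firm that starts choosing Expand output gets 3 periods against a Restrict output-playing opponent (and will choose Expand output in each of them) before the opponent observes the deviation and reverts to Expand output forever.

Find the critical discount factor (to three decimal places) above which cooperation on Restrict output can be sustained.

A deviator earns 75 for 3 periods, then 6 forever; cooperating earns 53 forever. Multiplying the IC by (1−ρ):
53 ≥ 75(1−ρ^3) + 6ρ^3, so 69·ρ^3 ≥ 22 and ρ^3 ≥ 22/69.
ρ ≥ (22/69)^(1/3) ≈ 0.683.

0.683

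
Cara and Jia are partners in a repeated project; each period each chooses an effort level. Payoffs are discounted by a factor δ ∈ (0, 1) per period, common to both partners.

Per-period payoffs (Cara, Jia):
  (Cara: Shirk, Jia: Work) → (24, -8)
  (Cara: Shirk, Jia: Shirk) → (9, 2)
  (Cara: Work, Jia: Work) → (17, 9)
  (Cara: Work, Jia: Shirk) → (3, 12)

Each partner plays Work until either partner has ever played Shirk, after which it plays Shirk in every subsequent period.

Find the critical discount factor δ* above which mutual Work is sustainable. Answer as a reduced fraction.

Cara: cooperation gives 17 each period; deviation gives 24 once then 9 forever.
  17/(1−δ) ≥ 24 + 9δ/(1−δ) ⇒ δ ≥ 7/15.
Jia: cooperation gives 9 each period; deviation gives 12 once then 2 forever.
  δ ≥ 3/10.
Both must hold, so the binding constraint is Cara's: δ ≥ 7/15.

7/15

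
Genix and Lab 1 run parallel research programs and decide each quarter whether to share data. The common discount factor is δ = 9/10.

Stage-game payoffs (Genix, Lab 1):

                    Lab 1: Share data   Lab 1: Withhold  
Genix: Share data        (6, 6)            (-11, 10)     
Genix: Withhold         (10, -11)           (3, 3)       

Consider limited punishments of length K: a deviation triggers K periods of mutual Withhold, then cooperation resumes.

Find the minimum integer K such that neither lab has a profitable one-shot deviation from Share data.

No profitable deviation requires (6−3)(δ+…+δ^K) ≥ 10−6, i.e. δ+…+δ^K ≥ 4/3 ≈ 1.3333.
With δ = 9/10, the partial sums are K=1: 0.9000, K=2: 1.7100.
K = 2 is the first length at which the sum reaches 1.3333.

2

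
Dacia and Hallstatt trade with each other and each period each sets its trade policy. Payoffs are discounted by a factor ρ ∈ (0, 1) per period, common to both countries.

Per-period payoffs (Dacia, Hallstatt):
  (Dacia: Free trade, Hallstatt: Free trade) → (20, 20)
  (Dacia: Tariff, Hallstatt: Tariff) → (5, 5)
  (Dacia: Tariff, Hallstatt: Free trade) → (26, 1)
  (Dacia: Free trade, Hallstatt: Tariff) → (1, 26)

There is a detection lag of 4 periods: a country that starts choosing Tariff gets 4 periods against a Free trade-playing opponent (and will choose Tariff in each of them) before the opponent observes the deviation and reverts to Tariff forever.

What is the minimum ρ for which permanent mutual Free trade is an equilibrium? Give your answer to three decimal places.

A deviator earns 26 for 4 periods, then 5 forever; cooperating earns 20 forever. Multiplying the IC by (1−ρ):
20 ≥ 26(1−ρ^4) + 5ρ^4, so 21·ρ^4 ≥ 6 and ρ^4 ≥ 2/7.
ρ ≥ (2/7)^(1/4) ≈ 0.731.

0.731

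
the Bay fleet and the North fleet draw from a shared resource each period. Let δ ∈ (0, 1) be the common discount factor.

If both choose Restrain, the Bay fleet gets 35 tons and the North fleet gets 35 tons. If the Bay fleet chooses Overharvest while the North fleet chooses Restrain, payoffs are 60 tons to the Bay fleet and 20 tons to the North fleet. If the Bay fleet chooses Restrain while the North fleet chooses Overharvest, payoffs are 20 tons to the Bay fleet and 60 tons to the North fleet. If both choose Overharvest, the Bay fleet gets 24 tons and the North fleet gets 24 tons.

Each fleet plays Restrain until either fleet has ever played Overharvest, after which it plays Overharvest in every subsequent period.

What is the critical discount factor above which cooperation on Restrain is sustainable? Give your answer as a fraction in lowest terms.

One-period gain from deviating is 60 − 35 = 25. The loss is 35 − 24 = 11 in every subsequent period, with present value 11·δ/(1−δ).
Deviation is unprofitable when 11·δ/(1−δ) ≥ 25, i.e. δ/(1−δ) ≥ 25/11.
Equivalently δ ≥ 25/(25+11) = 25/36.

25/36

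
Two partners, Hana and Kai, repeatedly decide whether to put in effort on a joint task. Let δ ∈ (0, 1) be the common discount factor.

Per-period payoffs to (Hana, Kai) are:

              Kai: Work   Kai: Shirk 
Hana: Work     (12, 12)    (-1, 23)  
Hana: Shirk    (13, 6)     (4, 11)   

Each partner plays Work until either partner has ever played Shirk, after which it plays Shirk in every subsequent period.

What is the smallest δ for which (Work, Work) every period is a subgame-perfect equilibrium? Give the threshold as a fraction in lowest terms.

Hana: cooperation gives 12 each period; deviation gives 13 once then 4 forever.
  12/(1−δ) ≥ 13 + 4δ/(1−δ) ⇒ δ ≥ 1/9.
Kai: cooperation gives 12 each period; deviation gives 23 once then 11 forever.
  δ ≥ 11/12.
Both must hold, so the binding constraint is Kai's: δ ≥ 11/12.

11/12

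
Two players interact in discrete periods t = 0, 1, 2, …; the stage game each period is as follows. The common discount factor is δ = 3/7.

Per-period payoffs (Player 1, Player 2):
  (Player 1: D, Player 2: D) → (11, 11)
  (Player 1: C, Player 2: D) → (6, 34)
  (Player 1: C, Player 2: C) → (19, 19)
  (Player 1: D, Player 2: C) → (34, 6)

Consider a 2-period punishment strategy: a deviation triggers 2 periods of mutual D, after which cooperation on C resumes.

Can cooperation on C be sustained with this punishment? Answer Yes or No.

No

A one-shot deviation gives 34 now, then 11 for 2 periods, then back to 19.
Gain from deviating: (34−19) today; loss: (19−11) in each of the next 2 periods.
No-deviation condition: (19−11)(δ+…+δ^2) ≥ 34−19, i.e. δ+…+δ^2 ≥ 15/8.
At δ = 3/7: δ+…+δ^2 = 0.6122 < 1.8750.
So cooperation is not sustainable.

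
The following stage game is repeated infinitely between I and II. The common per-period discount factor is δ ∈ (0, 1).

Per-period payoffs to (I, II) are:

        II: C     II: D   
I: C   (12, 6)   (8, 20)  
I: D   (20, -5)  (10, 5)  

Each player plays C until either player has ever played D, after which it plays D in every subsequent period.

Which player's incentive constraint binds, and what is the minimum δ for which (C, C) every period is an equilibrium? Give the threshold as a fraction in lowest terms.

For I: deviation gain 20−12 = 8, per-period punishment loss 12−10 = 2. IC gives δ ≥ 8/10 = 4/5.
For II: gain 14, loss 1 per period, so δ ≥ 14/15.
The tighter constraint is II's, so cooperation needs δ ≥ 14/15.

II; δ ≥ 14/15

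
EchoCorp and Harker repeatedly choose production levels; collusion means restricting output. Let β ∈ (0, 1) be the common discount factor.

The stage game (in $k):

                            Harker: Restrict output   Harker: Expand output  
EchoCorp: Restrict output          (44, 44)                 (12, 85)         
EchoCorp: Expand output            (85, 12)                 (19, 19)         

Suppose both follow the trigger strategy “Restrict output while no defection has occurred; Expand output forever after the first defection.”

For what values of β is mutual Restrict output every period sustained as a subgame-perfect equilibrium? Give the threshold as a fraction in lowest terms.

41/66

Under grim trigger the critical discount factor is (T−C)/(T−P) with T = 85, C = 44, P = 19.
β* = (85−44)/(85−19) = 41/66.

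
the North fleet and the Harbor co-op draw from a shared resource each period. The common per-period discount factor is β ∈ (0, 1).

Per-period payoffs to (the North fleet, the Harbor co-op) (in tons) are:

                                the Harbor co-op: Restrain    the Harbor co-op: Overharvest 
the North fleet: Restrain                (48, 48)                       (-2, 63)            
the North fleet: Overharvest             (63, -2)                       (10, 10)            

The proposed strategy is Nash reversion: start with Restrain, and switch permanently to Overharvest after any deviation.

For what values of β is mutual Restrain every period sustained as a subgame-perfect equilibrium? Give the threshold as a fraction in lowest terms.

15/53

One-period gain from deviating is 63 − 48 = 15. The loss is 48 − 10 = 38 in every subsequent period, with present value 38·β/(1−β).
Deviation is unprofitable when 38·β/(1−β) ≥ 15, i.e. β/(1−β) ≥ 15/38.
Equivalently β ≥ 15/(15+38) = 15/53.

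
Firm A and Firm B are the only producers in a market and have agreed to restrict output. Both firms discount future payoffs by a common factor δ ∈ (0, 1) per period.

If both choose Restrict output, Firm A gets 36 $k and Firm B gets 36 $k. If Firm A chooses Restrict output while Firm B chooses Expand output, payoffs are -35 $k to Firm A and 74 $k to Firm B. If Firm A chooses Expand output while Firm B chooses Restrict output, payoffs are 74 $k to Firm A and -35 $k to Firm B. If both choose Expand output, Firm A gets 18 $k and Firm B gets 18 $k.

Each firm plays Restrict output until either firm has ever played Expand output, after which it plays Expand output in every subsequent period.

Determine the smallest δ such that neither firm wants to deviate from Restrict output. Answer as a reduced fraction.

Under grim trigger the critical discount factor is (T−C)/(T−P) with T = 74, C = 36, P = 18.
δ* = (74−36)/(74−18) = 38/56 = 19/28.

19/28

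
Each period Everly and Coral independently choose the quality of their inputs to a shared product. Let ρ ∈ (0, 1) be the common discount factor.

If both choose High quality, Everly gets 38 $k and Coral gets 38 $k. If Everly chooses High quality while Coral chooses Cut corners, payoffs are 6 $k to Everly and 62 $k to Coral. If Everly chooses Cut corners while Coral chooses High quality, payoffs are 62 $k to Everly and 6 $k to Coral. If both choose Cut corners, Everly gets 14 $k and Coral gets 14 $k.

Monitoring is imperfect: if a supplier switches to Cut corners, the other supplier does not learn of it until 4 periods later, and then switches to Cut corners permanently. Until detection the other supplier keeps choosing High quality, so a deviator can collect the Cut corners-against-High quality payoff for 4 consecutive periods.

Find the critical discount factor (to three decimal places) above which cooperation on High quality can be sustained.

0.841

The best deviation is to choose Cut corners for all 4 undetected periods, earning 62 each, then 14 forever once detected.
Deviation value: 62(1−ρ^4)/(1−ρ) + 14ρ^4/(1−ρ); cooperation value: 38/(1−ρ).
IC: 38 ≥ 62(1−ρ^4) + 14ρ^4 = 62 − 48ρ^4.
So ρ^4 ≥ 24/48 = 1/2, giving ρ ≥ (1/2)^(1/4) ≈ 0.841.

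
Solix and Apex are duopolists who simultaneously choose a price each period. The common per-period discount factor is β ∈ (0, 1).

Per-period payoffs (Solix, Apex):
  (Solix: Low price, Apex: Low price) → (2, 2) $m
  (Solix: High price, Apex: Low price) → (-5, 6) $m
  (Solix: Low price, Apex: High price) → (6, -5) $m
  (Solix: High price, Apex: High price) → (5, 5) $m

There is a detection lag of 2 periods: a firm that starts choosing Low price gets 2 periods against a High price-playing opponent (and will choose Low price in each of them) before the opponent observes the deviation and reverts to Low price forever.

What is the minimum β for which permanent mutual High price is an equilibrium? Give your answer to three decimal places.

0.500

Deviating for the 2 undetected periods gains 6−5 = 1 per period over cooperation, then loses 5−2 = 3 per period forever once punishment starts.
Gain: 1(1 + β + … + β^1); loss: 3·β^2/(1−β).
No profitable deviation ⇔ 1(1−β^2) ≤ 3·β^2, i.e. β^2 ≥ 1/(1+3) = 1/4.
Hence β ≥ (1/4)^(1/2) ≈ 0.500.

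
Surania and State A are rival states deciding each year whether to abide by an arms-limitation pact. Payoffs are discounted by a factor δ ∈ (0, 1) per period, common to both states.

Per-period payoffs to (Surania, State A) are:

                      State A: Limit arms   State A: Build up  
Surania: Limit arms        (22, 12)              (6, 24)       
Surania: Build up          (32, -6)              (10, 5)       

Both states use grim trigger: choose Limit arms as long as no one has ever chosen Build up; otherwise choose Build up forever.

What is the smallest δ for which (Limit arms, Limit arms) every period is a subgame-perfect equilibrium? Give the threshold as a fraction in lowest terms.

Surania's threshold: (32−22)/(32−10) = 5/11.
State A's threshold: (24−12)/(24−5) = 12/19.
5/11 < 12/19, so State A binds and δ* = 12/19.

12/19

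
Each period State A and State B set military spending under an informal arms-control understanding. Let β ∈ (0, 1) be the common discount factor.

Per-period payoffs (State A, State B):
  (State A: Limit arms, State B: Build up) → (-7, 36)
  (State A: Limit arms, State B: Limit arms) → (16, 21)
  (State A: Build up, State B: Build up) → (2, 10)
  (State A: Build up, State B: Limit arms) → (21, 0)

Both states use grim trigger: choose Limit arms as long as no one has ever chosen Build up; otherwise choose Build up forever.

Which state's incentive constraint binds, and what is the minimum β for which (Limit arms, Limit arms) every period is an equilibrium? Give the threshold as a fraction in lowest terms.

State B; β ≥ 15/26

For State A: deviation gain 21−16 = 5, per-period punishment loss 16−2 = 14. IC gives β ≥ 5/19.
For State B: gain 15, loss 11 per period, so β ≥ 15/26.
The tighter constraint is State B's, so cooperation needs β ≥ 15/26.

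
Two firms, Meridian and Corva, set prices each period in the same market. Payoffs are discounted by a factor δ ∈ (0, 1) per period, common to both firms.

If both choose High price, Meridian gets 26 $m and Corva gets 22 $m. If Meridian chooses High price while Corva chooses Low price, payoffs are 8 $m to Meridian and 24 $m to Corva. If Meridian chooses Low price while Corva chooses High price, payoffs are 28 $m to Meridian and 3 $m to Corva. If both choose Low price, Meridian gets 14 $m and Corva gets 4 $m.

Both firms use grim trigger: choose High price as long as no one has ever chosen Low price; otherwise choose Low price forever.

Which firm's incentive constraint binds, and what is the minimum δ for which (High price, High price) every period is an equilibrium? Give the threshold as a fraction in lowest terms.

For Meridian: deviation gain 28−26 = 2, per-period punishment loss 26−14 = 12. IC gives δ ≥ 2/14 = 1/7.
For Corva: gain 2, loss 18 per period, so δ ≥ 2/20 = 1/10.
The tighter constraint is Meridian's, so cooperation needs δ ≥ 1/7.

Meridian; δ ≥ 1/7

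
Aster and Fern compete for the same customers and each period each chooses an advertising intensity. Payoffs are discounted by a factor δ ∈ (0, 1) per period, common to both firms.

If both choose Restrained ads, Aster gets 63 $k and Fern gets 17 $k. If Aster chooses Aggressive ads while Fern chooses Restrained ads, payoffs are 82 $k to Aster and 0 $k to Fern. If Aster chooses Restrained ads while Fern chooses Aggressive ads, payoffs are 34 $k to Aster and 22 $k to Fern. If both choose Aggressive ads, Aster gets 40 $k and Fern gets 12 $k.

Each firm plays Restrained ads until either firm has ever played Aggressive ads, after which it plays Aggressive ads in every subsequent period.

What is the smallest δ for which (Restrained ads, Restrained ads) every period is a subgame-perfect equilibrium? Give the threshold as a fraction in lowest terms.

1/2

For Aster: deviation gain 82−63 = 19, per-period punishment loss 63−40 = 23. IC gives δ ≥ 19/42.
For Fern: gain 5, loss 5 per period, so δ ≥ 5/10 = 1/2.
The tighter constraint is Fern's, so cooperation needs δ ≥ 1/2.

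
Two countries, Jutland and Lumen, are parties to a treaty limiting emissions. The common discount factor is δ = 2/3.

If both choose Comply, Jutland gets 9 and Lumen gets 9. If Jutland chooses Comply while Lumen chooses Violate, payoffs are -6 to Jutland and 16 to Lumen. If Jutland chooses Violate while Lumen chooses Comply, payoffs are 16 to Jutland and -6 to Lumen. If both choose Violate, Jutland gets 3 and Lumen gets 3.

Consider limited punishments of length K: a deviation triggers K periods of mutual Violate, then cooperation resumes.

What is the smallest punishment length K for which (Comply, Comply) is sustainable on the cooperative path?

Need Σ_{k=1}^{K} δ^k ≥ (16−9)/(9−3) = 1.1667 at δ = 2/3.
At K = 2 the sum is 1.1111 < 1.1667; at K = 3 it is 1.4074 ≥ 1.1667.
So the minimum punishment length is K = 3.

3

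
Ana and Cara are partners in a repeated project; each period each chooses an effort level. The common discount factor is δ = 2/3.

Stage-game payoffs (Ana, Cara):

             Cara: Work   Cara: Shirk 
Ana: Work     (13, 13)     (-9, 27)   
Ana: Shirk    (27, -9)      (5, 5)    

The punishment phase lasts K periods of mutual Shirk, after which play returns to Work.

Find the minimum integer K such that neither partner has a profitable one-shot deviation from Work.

IC: δ(1−δ^K)/(1−δ) ≥ (27−13)/(13−5) = 7/4.
With δ = 2/3: need 1 − δ^K ≥ 7/4·(1−2/3)/(2/3), i.e. δ^K ≤ 0.1250.
Since (2/3)^5 = 0.1317 and (2/3)^6 = 0.0878, the smallest such K is 6.

6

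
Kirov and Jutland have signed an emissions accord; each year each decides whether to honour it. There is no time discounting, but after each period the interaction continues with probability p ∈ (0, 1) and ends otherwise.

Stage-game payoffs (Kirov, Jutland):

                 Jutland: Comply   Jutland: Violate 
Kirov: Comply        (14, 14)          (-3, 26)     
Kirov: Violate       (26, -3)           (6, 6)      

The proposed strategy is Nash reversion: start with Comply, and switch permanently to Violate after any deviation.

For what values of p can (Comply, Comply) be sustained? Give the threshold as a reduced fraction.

3/5

Expected cooperation value is 14 + p·14 + p²·14 + … = 14/(1−p); deviation gives 26 + p·6/(1−p).
14 ≥ 26(1−p) + 6p ⇒ 20p ≥ 12 ⇒ p ≥ 12/20 = 3/5.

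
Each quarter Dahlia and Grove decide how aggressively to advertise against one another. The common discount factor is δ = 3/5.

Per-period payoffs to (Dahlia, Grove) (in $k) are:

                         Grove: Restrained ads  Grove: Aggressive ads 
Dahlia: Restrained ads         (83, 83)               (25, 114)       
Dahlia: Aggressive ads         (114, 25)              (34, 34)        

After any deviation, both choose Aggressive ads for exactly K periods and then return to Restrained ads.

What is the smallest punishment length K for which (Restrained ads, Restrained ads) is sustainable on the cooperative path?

2

IC: δ(1−δ^K)/(1−δ) ≥ (114−83)/(83−34) = 31/49.
With δ = 3/5: need 1 − δ^K ≥ 31/49·(1−3/5)/(3/5), i.e. δ^K ≤ 0.5782.
Since (3/5)^1 = 0.6000 and (3/5)^2 = 0.3600, the smallest such K is 2.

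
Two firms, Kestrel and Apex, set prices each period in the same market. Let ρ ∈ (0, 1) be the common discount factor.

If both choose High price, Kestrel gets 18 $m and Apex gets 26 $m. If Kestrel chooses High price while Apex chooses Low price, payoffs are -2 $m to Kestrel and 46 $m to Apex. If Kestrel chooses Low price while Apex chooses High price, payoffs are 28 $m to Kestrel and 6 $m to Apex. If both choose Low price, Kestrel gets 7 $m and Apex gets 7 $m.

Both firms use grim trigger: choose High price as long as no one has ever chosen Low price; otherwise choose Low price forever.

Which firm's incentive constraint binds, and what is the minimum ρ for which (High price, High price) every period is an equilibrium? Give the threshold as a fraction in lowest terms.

Apex; ρ ≥ 20/39

Kestrel: cooperation gives 18 each period; deviation gives 28 once then 7 forever.
  18/(1−ρ) ≥ 28 + 7ρ/(1−ρ) ⇒ ρ ≥ 10/21.
Apex: cooperation gives 26 each period; deviation gives 46 once then 7 forever.
  ρ ≥ 20/39.
Both must hold, so the binding constraint is Apex's: ρ ≥ 20/39.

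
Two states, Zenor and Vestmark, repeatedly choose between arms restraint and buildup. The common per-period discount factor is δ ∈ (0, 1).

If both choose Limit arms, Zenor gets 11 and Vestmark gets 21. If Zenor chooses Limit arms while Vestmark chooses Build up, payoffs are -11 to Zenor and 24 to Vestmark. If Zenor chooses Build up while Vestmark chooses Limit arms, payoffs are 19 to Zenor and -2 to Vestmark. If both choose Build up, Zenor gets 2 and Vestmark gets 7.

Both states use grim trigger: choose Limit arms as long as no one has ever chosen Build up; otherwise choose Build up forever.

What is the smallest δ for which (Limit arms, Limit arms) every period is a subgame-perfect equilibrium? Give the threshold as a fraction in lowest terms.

Zenor's threshold: (19−11)/(19−2) = 8/17.
Vestmark's threshold: (24−21)/(24−7) = 3/17.
8/17 > 3/17, so Zenor binds and δ* = 8/17.

8/17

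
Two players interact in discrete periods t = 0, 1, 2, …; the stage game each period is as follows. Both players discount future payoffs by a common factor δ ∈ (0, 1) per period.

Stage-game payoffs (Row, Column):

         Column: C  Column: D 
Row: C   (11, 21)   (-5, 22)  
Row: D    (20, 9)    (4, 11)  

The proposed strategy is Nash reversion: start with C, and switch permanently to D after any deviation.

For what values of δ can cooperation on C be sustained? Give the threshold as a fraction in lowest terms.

Row: cooperation gives 11 each period; deviation gives 20 once then 4 forever.
  11/(1−δ) ≥ 20 + 4δ/(1−δ) ⇒ δ ≥ 9/16.
Column: cooperation gives 21 each period; deviation gives 22 once then 11 forever.
  δ ≥ 1/11.
Both must hold, so the binding constraint is Row's: δ ≥ 9/16.

9/16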